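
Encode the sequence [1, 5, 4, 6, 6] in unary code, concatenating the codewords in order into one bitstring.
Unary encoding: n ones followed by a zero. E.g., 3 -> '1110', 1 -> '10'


Encode each number as n ones followed by a terminating 0:
  1 -> 10 (2 bits)
  5 -> 111110 (6 bits)
  4 -> 11110 (5 bits)
  6 -> 1111110 (7 bits)
  6 -> 1111110 (7 bits)
Total length = 2 + 6 + 5 + 7 + 7 = 27 bits.

Unary([1, 5, 4, 6, 6]) = 101111101111011111101111110 (27 bits)


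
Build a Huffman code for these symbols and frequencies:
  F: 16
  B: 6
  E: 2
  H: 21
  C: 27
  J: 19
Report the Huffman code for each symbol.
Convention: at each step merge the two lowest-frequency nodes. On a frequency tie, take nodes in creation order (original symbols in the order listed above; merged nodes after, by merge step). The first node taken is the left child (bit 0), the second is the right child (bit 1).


Huffman tree construction:
Step 1: Merge E(2) + B(6) = 8
Step 2: Merge (E+B)(8) + F(16) = 24
Step 3: Merge J(19) + H(21) = 40
Step 4: Merge ((E+B)+F)(24) + C(27) = 51
Step 5: Merge (J+H)(40) + (((E+B)+F)+C)(51) = 91
Read each symbol's code off the tree from the root (left child = 0, right child = 1).

Codes:
  F: 101 (length 3)
  B: 1001 (length 4)
  E: 1000 (length 4)
  H: 01 (length 2)
  C: 11 (length 2)
  J: 00 (length 2)
Average code length: 214/91 = 2.3516 bits/symbol


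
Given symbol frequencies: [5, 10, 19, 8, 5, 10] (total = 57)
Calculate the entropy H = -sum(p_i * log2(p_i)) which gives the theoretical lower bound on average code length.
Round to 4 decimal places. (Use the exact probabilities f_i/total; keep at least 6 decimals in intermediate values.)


Per-symbol terms -p_i * log2(p_i) with p_i = f_i/57:
  p = 5/57 = 0.087719: log2(p) = -3.510962, -p*log2(p) = 0.307979
  p = 10/57 = 0.175439: log2(p) = -2.510962, -p*log2(p) = 0.440520
  p = 19/57 = 0.333333: log2(p) = -1.584963, -p*log2(p) = 0.528321
  p = 8/57 = 0.140351: log2(p) = -2.832890, -p*log2(p) = 0.397599
  p = 5/57 = 0.087719: log2(p) = -3.510962, -p*log2(p) = 0.307979
  p = 10/57 = 0.175439: log2(p) = -2.510962, -p*log2(p) = 0.440520
H = 0.307979 + 0.440520 + 0.528321 + 0.397599 + 0.307979 + 0.440520 = 2.422918

H = 2.4229 bits/symbol


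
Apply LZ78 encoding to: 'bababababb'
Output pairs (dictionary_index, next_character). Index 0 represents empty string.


LZ78 encoding steps:
Dictionary: {0: ''}
Step 1: w='' (idx 0), next='b' -> output (0, 'b'), add 'b' as idx 1
Step 2: w='' (idx 0), next='a' -> output (0, 'a'), add 'a' as idx 2
Step 3: w='b' (idx 1), next='a' -> output (1, 'a'), add 'ba' as idx 3
Step 4: w='ba' (idx 3), next='b' -> output (3, 'b'), add 'bab' as idx 4
Step 5: w='a' (idx 2), next='b' -> output (2, 'b'), add 'ab' as idx 5
Step 6: w='b' (idx 1), end of input -> output (1, '')


Encoded: [(0, 'b'), (0, 'a'), (1, 'a'), (3, 'b'), (2, 'b'), (1, '')]


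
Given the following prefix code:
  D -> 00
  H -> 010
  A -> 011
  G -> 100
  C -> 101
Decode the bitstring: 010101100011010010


Decoding step by step:
Bits 010 -> H
Bits 101 -> C
Bits 100 -> G
Bits 011 -> A
Bits 010 -> H
Bits 010 -> H


Decoded message: HCGAHH


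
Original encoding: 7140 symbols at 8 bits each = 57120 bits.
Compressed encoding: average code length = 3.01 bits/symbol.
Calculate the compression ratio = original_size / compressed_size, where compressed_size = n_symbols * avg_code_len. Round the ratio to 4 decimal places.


original_size = n_symbols * orig_bits = 7140 * 8 = 57120 bits
compressed_size = n_symbols * avg_code_len = 7140 * 3.01 = 21491.4 bits
ratio = original_size / compressed_size = 57120 / 21491.4 = 2.6578

Compression ratio = 2.6578


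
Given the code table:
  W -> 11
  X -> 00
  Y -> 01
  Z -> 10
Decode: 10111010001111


Decoding:
10 -> Z
11 -> W
10 -> Z
10 -> Z
00 -> X
11 -> W
11 -> W


Result: ZWZZXWW


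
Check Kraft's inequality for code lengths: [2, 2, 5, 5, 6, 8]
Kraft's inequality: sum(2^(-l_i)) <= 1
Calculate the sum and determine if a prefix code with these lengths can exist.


Sum = 2^(-2) + 2^(-2) + 2^(-5) + 2^(-5) + 2^(-6) + 2^(-8)
    = 0.25 + 0.25 + 0.03125 + 0.03125 + 0.015625 + 0.00390625
    = 149/256 = 0.58203125
Since 0.58203125 <= 1, Kraft's inequality IS satisfied.
A prefix code with these lengths CAN exist.

Kraft sum = 0.58203125. Satisfied.


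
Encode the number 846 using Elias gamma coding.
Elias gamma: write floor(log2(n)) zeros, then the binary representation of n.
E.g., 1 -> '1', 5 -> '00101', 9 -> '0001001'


num_bits = floor(log2(846)) + 1 = 10
leading_zeros = num_bits - 1 = 9
binary(846) = 1101001110

Elias gamma(846) = '000000000' + '1101001110' = 0000000001101001110 (19 bits)


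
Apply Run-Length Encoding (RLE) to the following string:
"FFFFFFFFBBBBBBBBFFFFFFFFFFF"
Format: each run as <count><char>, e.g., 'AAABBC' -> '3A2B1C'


Scanning runs left to right:
  i=0: run of 'F' x 8 -> '8F'
  i=8: run of 'B' x 8 -> '8B'
  i=16: run of 'F' x 11 -> '11F'

RLE = 8F8B11F


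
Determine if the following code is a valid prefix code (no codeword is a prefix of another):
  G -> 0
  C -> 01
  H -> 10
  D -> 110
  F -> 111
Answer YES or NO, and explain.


Checking each pair (does one codeword prefix another?):
  G='0' vs C='01': prefix -- VIOLATION

NO -- this is NOT a valid prefix code. G (0) is a prefix of C (01).


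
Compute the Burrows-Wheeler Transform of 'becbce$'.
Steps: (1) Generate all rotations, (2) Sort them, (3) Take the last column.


Rotations (sorted):
  0: $becbce -> last char: e
  1: bce$bec -> last char: c
  2: becbce$ -> last char: $
  3: cbce$be -> last char: e
  4: ce$becb -> last char: b
  5: e$becbc -> last char: c
  6: ecbce$b -> last char: b


BWT = ec$ebcb


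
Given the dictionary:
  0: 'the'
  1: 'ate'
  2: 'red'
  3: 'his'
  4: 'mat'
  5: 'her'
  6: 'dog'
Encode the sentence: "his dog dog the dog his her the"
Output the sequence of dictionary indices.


Look up each word in the dictionary:
  'his' -> 3
  'dog' -> 6
  'dog' -> 6
  'the' -> 0
  'dog' -> 6
  'his' -> 3
  'her' -> 5
  'the' -> 0

Encoded: [3, 6, 6, 0, 6, 3, 5, 0]


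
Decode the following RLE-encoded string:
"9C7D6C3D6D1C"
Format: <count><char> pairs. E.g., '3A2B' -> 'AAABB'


Expanding each <count><char> pair:
  9C -> 'CCCCCCCCC'
  7D -> 'DDDDDDD'
  6C -> 'CCCCCC'
  3D -> 'DDD'
  6D -> 'DDDDDD'
  1C -> 'C'

Decoded = CCCCCCCCCDDDDDDDCCCCCCDDDDDDDDDC


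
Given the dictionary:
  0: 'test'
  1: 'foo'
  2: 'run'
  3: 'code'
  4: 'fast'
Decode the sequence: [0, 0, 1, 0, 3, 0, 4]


Look up each index in the dictionary:
  0 -> 'test'
  0 -> 'test'
  1 -> 'foo'
  0 -> 'test'
  3 -> 'code'
  0 -> 'test'
  4 -> 'fast'

Decoded: "test test foo test code test fast"


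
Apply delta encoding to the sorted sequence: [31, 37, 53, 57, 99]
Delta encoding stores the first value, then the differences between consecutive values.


First value: 31
Deltas:
  37 - 31 = 6
  53 - 37 = 16
  57 - 53 = 4
  99 - 57 = 42


Delta encoded: [31, 6, 16, 4, 42]


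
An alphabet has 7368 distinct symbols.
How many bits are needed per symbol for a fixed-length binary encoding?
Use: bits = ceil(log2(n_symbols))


log2(7368) = 12.8471
Bracket: 2^12 = 4096 < 7368 <= 2^13 = 8192
So ceil(log2(7368)) = 13

bits = ceil(log2(7368)) = ceil(12.8471) = 13 bits


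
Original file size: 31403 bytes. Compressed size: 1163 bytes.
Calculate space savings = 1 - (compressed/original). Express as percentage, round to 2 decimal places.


ratio = compressed/original = 1163/31403 = 0.037035
savings = 1 - ratio = 1 - 0.037035 = 0.962965
as a percentage: 0.962965 * 100 = 96.3%

Space savings = 1 - 1163/31403 = 96.3%


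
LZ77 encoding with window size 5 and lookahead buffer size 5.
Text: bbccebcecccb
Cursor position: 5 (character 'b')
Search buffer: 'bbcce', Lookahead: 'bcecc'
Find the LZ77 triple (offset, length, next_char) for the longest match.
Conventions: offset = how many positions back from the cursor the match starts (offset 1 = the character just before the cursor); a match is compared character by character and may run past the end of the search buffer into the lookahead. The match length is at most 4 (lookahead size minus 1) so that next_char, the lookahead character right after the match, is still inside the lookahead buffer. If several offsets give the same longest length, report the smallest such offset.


Try each offset into the search buffer:
  offset=1 (pos 4, char 'e'): match length 0
  offset=2 (pos 3, char 'c'): match length 0
  offset=3 (pos 2, char 'c'): match length 0
  offset=4 (pos 1, char 'b'): match length 2
  offset=5 (pos 0, char 'b'): match length 1
Longest match has length 2 at offset 4.
next_char = character at position 5 + 2 = 7 -> 'e'

Best match: offset=4, length=2 (matching 'bc' starting at position 1)
LZ77 triple: (4, 2, 'e')


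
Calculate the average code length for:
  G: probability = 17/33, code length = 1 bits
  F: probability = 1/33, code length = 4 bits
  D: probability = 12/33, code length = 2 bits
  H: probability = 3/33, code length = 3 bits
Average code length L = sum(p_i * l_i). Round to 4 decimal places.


Weighted contributions p_i * l_i:
  G: (17/33) * 1 = 17/33
  F: (1/33) * 4 = 4/33
  D: (12/33) * 2 = 24/33
  H: (3/33) * 3 = 9/33
Sum = (17 + 4 + 24 + 9)/33 = 54/33

L = 54/33 = 1.6364 bits/symbol


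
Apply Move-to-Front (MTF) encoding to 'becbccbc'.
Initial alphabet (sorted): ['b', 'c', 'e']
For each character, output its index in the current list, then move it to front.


MTF encoding:
'b': index 0 in ['b', 'c', 'e'] -> ['b', 'c', 'e']
'e': index 2 in ['b', 'c', 'e'] -> ['e', 'b', 'c']
'c': index 2 in ['e', 'b', 'c'] -> ['c', 'e', 'b']
'b': index 2 in ['c', 'e', 'b'] -> ['b', 'c', 'e']
'c': index 1 in ['b', 'c', 'e'] -> ['c', 'b', 'e']
'c': index 0 in ['c', 'b', 'e'] -> ['c', 'b', 'e']
'b': index 1 in ['c', 'b', 'e'] -> ['b', 'c', 'e']
'c': index 1 in ['b', 'c', 'e'] -> ['c', 'b', 'e']


Output: [0, 2, 2, 2, 1, 0, 1, 1]


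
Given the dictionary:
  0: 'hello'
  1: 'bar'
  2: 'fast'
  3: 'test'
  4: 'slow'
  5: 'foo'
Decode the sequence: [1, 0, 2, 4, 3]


Look up each index in the dictionary:
  1 -> 'bar'
  0 -> 'hello'
  2 -> 'fast'
  4 -> 'slow'
  3 -> 'test'

Decoded: "bar hello fast slow test"


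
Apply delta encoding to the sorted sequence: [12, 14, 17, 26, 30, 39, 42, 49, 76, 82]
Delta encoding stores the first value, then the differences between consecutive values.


First value: 12
Deltas:
  14 - 12 = 2
  17 - 14 = 3
  26 - 17 = 9
  30 - 26 = 4
  39 - 30 = 9
  42 - 39 = 3
  49 - 42 = 7
  76 - 49 = 27
  82 - 76 = 6


Delta encoded: [12, 2, 3, 9, 4, 9, 3, 7, 27, 6]


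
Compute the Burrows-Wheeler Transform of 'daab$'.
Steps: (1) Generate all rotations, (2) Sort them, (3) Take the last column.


Rotations (sorted):
  0: $daab -> last char: b
  1: aab$d -> last char: d
  2: ab$da -> last char: a
  3: b$daa -> last char: a
  4: daab$ -> last char: $


BWT = bdaa$


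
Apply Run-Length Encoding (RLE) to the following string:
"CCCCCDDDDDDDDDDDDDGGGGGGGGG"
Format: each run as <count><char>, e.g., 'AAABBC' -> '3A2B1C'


Scanning runs left to right:
  i=0: run of 'C' x 5 -> '5C'
  i=5: run of 'D' x 13 -> '13D'
  i=18: run of 'G' x 9 -> '9G'

RLE = 5C13D9G


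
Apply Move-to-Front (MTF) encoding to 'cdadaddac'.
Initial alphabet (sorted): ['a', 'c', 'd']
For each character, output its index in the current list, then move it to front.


MTF encoding:
'c': index 1 in ['a', 'c', 'd'] -> ['c', 'a', 'd']
'd': index 2 in ['c', 'a', 'd'] -> ['d', 'c', 'a']
'a': index 2 in ['d', 'c', 'a'] -> ['a', 'd', 'c']
'd': index 1 in ['a', 'd', 'c'] -> ['d', 'a', 'c']
'a': index 1 in ['d', 'a', 'c'] -> ['a', 'd', 'c']
'd': index 1 in ['a', 'd', 'c'] -> ['d', 'a', 'c']
'd': index 0 in ['d', 'a', 'c'] -> ['d', 'a', 'c']
'a': index 1 in ['d', 'a', 'c'] -> ['a', 'd', 'c']
'c': index 2 in ['a', 'd', 'c'] -> ['c', 'a', 'd']


Output: [1, 2, 2, 1, 1, 1, 0, 1, 2]


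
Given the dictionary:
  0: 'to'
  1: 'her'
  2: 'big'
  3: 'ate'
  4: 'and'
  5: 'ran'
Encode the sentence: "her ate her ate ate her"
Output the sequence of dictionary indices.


Look up each word in the dictionary:
  'her' -> 1
  'ate' -> 3
  'her' -> 1
  'ate' -> 3
  'ate' -> 3
  'her' -> 1

Encoded: [1, 3, 1, 3, 3, 1]


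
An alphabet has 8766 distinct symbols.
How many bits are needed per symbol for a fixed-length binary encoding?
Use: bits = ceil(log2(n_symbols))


log2(8766) = 13.0977
Bracket: 2^13 = 8192 < 8766 <= 2^14 = 16384
So ceil(log2(8766)) = 14

bits = ceil(log2(8766)) = ceil(13.0977) = 14 bits


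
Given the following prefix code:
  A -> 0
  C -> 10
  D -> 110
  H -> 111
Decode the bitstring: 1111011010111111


Decoding step by step:
Bits 111 -> H
Bits 10 -> C
Bits 110 -> D
Bits 10 -> C
Bits 111 -> H
Bits 111 -> H


Decoded message: HCDCHH


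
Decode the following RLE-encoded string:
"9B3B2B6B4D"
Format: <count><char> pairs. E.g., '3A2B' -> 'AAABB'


Expanding each <count><char> pair:
  9B -> 'BBBBBBBBB'
  3B -> 'BBB'
  2B -> 'BB'
  6B -> 'BBBBBB'
  4D -> 'DDDD'

Decoded = BBBBBBBBBBBBBBBBBBBBDDDD


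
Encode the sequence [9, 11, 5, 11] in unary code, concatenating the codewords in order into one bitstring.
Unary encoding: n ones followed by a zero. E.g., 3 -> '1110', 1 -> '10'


Encode each number as n ones followed by a terminating 0:
  9 -> 1111111110 (10 bits)
  11 -> 111111111110 (12 bits)
  5 -> 111110 (6 bits)
  11 -> 111111111110 (12 bits)
Total length = 10 + 12 + 6 + 12 = 40 bits.

Unary([9, 11, 5, 11]) = 1111111110111111111110111110111111111110 (40 bits)


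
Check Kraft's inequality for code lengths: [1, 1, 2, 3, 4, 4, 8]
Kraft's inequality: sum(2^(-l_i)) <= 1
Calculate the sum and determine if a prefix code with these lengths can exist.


Sum = 2^(-1) + 2^(-1) + 2^(-2) + 2^(-3) + 2^(-4) + 2^(-4) + 2^(-8)
    = 0.5 + 0.5 + 0.25 + 0.125 + 0.0625 + 0.0625 + 0.00390625
    = 385/256 = 1.50390625
Since 1.50390625 > 1, Kraft's inequality is NOT satisfied.
A prefix code with these lengths CANNOT exist.

Kraft sum = 1.50390625. Not satisfied.


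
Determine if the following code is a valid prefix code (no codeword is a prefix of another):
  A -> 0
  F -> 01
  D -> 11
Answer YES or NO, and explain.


Checking each pair (does one codeword prefix another?):
  A='0' vs F='01': prefix -- VIOLATION

NO -- this is NOT a valid prefix code. A (0) is a prefix of F (01).


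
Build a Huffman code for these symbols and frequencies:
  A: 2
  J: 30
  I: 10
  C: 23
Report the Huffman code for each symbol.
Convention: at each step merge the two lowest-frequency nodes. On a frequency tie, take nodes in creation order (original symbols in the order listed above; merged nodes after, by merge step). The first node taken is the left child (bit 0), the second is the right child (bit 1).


Huffman tree construction:
Step 1: Merge A(2) + I(10) = 12
Step 2: Merge (A+I)(12) + C(23) = 35
Step 3: Merge J(30) + ((A+I)+C)(35) = 65
Read each symbol's code off the tree from the root (left child = 0, right child = 1).

Codes:
  A: 100 (length 3)
  J: 0 (length 1)
  I: 101 (length 3)
  C: 11 (length 2)
Average code length: 112/65 = 1.7231 bits/symbol


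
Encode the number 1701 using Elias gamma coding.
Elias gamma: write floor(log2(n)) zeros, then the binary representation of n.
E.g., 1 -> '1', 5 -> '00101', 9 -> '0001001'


num_bits = floor(log2(1701)) + 1 = 11
leading_zeros = num_bits - 1 = 10
binary(1701) = 11010100101

Elias gamma(1701) = '0000000000' + '11010100101' = 000000000011010100101 (21 bits)


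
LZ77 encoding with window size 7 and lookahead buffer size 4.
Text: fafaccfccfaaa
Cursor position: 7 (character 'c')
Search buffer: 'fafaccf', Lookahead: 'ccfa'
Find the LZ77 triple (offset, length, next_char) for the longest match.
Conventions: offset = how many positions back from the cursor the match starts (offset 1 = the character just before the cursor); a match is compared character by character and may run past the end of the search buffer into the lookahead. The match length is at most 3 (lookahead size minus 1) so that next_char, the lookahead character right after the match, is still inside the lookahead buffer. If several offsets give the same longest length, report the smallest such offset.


Try each offset into the search buffer:
  offset=1 (pos 6, char 'f'): match length 0
  offset=2 (pos 5, char 'c'): match length 1
  offset=3 (pos 4, char 'c'): match length 3
  offset=4 (pos 3, char 'a'): match length 0
  offset=5 (pos 2, char 'f'): match length 0
  offset=6 (pos 1, char 'a'): match length 0
  offset=7 (pos 0, char 'f'): match length 0
Longest match has length 3 at offset 3.
next_char = character at position 7 + 3 = 10 -> 'a'

Best match: offset=3, length=3 (matching 'ccf' starting at position 4)
LZ77 triple: (3, 3, 'a')


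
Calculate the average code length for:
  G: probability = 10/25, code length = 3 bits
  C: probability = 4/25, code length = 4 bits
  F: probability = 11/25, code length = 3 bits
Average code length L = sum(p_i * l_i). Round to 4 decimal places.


Weighted contributions p_i * l_i:
  G: (10/25) * 3 = 30/25
  C: (4/25) * 4 = 16/25
  F: (11/25) * 3 = 33/25
Sum = (30 + 16 + 33)/25 = 79/25

L = 79/25 = 3.1600 bits/symbol


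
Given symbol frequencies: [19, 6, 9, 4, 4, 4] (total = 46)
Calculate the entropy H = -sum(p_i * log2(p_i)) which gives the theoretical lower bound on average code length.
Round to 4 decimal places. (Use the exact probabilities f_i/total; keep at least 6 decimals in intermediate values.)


Per-symbol terms -p_i * log2(p_i) with p_i = f_i/46:
  p = 19/46 = 0.413043: log2(p) = -1.275634, -p*log2(p) = 0.526892
  p = 6/46 = 0.130435: log2(p) = -2.938599, -p*log2(p) = 0.383296
  p = 9/46 = 0.195652: log2(p) = -2.353637, -p*log2(p) = 0.460494
  p = 4/46 = 0.086957: log2(p) = -3.523562, -p*log2(p) = 0.306397
  p = 4/46 = 0.086957: log2(p) = -3.523562, -p*log2(p) = 0.306397
  p = 4/46 = 0.086957: log2(p) = -3.523562, -p*log2(p) = 0.306397
H = 0.526892 + 0.383296 + 0.460494 + 0.306397 + 0.306397 + 0.306397 = 2.289873

H = 2.2899 bits/symbol


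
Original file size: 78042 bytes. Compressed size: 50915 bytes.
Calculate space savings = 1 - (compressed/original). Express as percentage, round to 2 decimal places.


ratio = compressed/original = 50915/78042 = 0.652405
savings = 1 - ratio = 1 - 0.652405 = 0.347595
as a percentage: 0.347595 * 100 = 34.76%

Space savings = 1 - 50915/78042 = 34.76%


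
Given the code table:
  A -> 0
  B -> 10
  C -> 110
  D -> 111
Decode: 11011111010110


Decoding:
110 -> C
111 -> D
110 -> C
10 -> B
110 -> C


Result: CDCBC


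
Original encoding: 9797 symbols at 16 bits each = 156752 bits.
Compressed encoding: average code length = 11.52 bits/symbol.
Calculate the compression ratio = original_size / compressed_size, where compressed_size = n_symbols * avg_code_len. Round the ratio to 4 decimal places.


original_size = n_symbols * orig_bits = 9797 * 16 = 156752 bits
compressed_size = n_symbols * avg_code_len = 9797 * 11.52 = 112861.44 bits
ratio = original_size / compressed_size = 156752 / 112861.44 = 1.3889

Compression ratio = 1.3889


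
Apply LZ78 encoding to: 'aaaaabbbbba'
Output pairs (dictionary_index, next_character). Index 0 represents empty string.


LZ78 encoding steps:
Dictionary: {0: ''}
Step 1: w='' (idx 0), next='a' -> output (0, 'a'), add 'a' as idx 1
Step 2: w='a' (idx 1), next='a' -> output (1, 'a'), add 'aa' as idx 2
Step 3: w='aa' (idx 2), next='b' -> output (2, 'b'), add 'aab' as idx 3
Step 4: w='' (idx 0), next='b' -> output (0, 'b'), add 'b' as idx 4
Step 5: w='b' (idx 4), next='b' -> output (4, 'b'), add 'bb' as idx 5
Step 6: w='b' (idx 4), next='a' -> output (4, 'a'), add 'ba' as idx 6


Encoded: [(0, 'a'), (1, 'a'), (2, 'b'), (0, 'b'), (4, 'b'), (4, 'a')]


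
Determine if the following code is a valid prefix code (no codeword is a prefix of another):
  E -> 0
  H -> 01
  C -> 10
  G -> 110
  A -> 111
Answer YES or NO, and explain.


Checking each pair (does one codeword prefix another?):
  E='0' vs H='01': prefix -- VIOLATION

NO -- this is NOT a valid prefix code. E (0) is a prefix of H (01).


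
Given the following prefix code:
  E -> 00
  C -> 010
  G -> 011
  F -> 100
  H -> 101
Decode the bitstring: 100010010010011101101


Decoding step by step:
Bits 100 -> F
Bits 010 -> C
Bits 010 -> C
Bits 010 -> C
Bits 011 -> G
Bits 101 -> H
Bits 101 -> H


Decoded message: FCCCGHH


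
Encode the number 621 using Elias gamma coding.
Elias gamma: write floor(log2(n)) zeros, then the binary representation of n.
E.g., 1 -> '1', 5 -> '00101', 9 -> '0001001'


num_bits = floor(log2(621)) + 1 = 10
leading_zeros = num_bits - 1 = 9
binary(621) = 1001101101

Elias gamma(621) = '000000000' + '1001101101' = 0000000001001101101 (19 bits)


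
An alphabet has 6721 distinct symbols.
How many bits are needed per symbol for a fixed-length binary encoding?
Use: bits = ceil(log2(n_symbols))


log2(6721) = 12.7145
Bracket: 2^12 = 4096 < 6721 <= 2^13 = 8192
So ceil(log2(6721)) = 13

bits = ceil(log2(6721)) = ceil(12.7145) = 13 bits


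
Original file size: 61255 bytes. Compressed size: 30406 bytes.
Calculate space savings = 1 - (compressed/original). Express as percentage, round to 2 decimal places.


ratio = compressed/original = 30406/61255 = 0.496384
savings = 1 - ratio = 1 - 0.496384 = 0.503616
as a percentage: 0.503616 * 100 = 50.36%

Space savings = 1 - 30406/61255 = 50.36%


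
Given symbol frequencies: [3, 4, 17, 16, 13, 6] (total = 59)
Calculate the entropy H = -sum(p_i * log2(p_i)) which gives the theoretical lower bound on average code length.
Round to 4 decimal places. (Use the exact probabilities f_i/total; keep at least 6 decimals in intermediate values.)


Per-symbol terms -p_i * log2(p_i) with p_i = f_i/59:
  p = 3/59 = 0.050847: log2(p) = -4.297681, -p*log2(p) = 0.218526
  p = 4/59 = 0.067797: log2(p) = -3.882643, -p*log2(p) = 0.263230
  p = 17/59 = 0.288136: log2(p) = -1.795180, -p*log2(p) = 0.517255
  p = 16/59 = 0.271186: log2(p) = -1.882643, -p*log2(p) = 0.510547
  p = 13/59 = 0.220339: log2(p) = -2.182203, -p*log2(p) = 0.480824
  p = 6/59 = 0.101695: log2(p) = -3.297681, -p*log2(p) = 0.335357
H = 0.218526 + 0.263230 + 0.517255 + 0.510547 + 0.480824 + 0.335357 = 2.325739

H = 2.3257 bits/symbol


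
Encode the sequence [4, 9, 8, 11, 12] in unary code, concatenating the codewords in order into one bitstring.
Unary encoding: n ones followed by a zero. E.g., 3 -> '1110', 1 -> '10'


Encode each number as n ones followed by a terminating 0:
  4 -> 11110 (5 bits)
  9 -> 1111111110 (10 bits)
  8 -> 111111110 (9 bits)
  11 -> 111111111110 (12 bits)
  12 -> 1111111111110 (13 bits)
Total length = 5 + 10 + 9 + 12 + 13 = 49 bits.

Unary([4, 9, 8, 11, 12]) = 1111011111111101111111101111111111101111111111110 (49 bits)


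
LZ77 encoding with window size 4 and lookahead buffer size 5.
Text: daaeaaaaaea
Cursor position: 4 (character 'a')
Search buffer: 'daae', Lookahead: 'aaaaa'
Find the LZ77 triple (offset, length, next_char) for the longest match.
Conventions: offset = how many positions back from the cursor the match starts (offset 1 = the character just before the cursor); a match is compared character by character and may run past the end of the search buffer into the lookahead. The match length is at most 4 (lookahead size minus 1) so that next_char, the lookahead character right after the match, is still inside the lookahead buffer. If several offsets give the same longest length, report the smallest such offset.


Try each offset into the search buffer:
  offset=1 (pos 3, char 'e'): match length 0
  offset=2 (pos 2, char 'a'): match length 1
  offset=3 (pos 1, char 'a'): match length 2
  offset=4 (pos 0, char 'd'): match length 0
Longest match has length 2 at offset 3.
next_char = character at position 4 + 2 = 6 -> 'a'

Best match: offset=3, length=2 (matching 'aa' starting at position 1)
LZ77 triple: (3, 2, 'a')


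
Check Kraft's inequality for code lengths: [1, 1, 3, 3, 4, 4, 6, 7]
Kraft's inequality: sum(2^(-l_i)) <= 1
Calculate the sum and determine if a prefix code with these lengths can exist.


Sum = 2^(-1) + 2^(-1) + 2^(-3) + 2^(-3) + 2^(-4) + 2^(-4) + 2^(-6) + 2^(-7)
    = 0.5 + 0.5 + 0.125 + 0.125 + 0.0625 + 0.0625 + 0.015625 + 0.0078125
    = 179/128 = 1.3984375
Since 1.3984375 > 1, Kraft's inequality is NOT satisfied.
A prefix code with these lengths CANNOT exist.

Kraft sum = 1.3984375. Not satisfied.


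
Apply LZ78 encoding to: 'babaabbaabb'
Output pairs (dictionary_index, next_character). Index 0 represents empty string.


LZ78 encoding steps:
Dictionary: {0: ''}
Step 1: w='' (idx 0), next='b' -> output (0, 'b'), add 'b' as idx 1
Step 2: w='' (idx 0), next='a' -> output (0, 'a'), add 'a' as idx 2
Step 3: w='b' (idx 1), next='a' -> output (1, 'a'), add 'ba' as idx 3
Step 4: w='a' (idx 2), next='b' -> output (2, 'b'), add 'ab' as idx 4
Step 5: w='ba' (idx 3), next='a' -> output (3, 'a'), add 'baa' as idx 5
Step 6: w='b' (idx 1), next='b' -> output (1, 'b'), add 'bb' as idx 6


Encoded: [(0, 'b'), (0, 'a'), (1, 'a'), (2, 'b'), (3, 'a'), (1, 'b')]


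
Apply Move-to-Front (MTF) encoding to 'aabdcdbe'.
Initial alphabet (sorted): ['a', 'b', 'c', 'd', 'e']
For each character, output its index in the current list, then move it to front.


MTF encoding:
'a': index 0 in ['a', 'b', 'c', 'd', 'e'] -> ['a', 'b', 'c', 'd', 'e']
'a': index 0 in ['a', 'b', 'c', 'd', 'e'] -> ['a', 'b', 'c', 'd', 'e']
'b': index 1 in ['a', 'b', 'c', 'd', 'e'] -> ['b', 'a', 'c', 'd', 'e']
'd': index 3 in ['b', 'a', 'c', 'd', 'e'] -> ['d', 'b', 'a', 'c', 'e']
'c': index 3 in ['d', 'b', 'a', 'c', 'e'] -> ['c', 'd', 'b', 'a', 'e']
'd': index 1 in ['c', 'd', 'b', 'a', 'e'] -> ['d', 'c', 'b', 'a', 'e']
'b': index 2 in ['d', 'c', 'b', 'a', 'e'] -> ['b', 'd', 'c', 'a', 'e']
'e': index 4 in ['b', 'd', 'c', 'a', 'e'] -> ['e', 'b', 'd', 'c', 'a']


Output: [0, 0, 1, 3, 3, 1, 2, 4]


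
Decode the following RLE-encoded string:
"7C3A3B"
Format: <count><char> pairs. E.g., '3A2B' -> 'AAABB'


Expanding each <count><char> pair:
  7C -> 'CCCCCCC'
  3A -> 'AAA'
  3B -> 'BBB'

Decoded = CCCCCCCAAABBB


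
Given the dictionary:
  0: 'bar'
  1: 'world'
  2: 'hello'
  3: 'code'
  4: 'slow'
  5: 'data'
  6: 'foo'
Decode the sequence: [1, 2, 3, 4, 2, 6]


Look up each index in the dictionary:
  1 -> 'world'
  2 -> 'hello'
  3 -> 'code'
  4 -> 'slow'
  2 -> 'hello'
  6 -> 'foo'

Decoded: "world hello code slow hello foo"


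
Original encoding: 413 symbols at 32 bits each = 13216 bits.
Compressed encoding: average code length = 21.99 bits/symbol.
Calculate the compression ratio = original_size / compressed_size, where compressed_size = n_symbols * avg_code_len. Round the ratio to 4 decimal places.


original_size = n_symbols * orig_bits = 413 * 32 = 13216 bits
compressed_size = n_symbols * avg_code_len = 413 * 21.99 = 9081.87 bits
ratio = original_size / compressed_size = 13216 / 9081.87 = 1.4552

Compression ratio = 1.4552


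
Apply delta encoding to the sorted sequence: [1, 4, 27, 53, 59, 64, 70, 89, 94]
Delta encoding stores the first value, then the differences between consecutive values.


First value: 1
Deltas:
  4 - 1 = 3
  27 - 4 = 23
  53 - 27 = 26
  59 - 53 = 6
  64 - 59 = 5
  70 - 64 = 6
  89 - 70 = 19
  94 - 89 = 5


Delta encoded: [1, 3, 23, 26, 6, 5, 6, 19, 5]


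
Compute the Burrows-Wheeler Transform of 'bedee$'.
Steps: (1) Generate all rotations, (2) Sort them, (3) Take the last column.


Rotations (sorted):
  0: $bedee -> last char: e
  1: bedee$ -> last char: $
  2: dee$be -> last char: e
  3: e$bede -> last char: e
  4: edee$b -> last char: b
  5: ee$bed -> last char: d


BWT = e$eebd


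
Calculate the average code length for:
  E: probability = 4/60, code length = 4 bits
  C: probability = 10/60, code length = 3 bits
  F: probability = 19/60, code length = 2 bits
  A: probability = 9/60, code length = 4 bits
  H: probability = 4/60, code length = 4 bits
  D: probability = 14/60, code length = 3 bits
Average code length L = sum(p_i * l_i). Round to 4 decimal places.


Weighted contributions p_i * l_i:
  E: (4/60) * 4 = 16/60
  C: (10/60) * 3 = 30/60
  F: (19/60) * 2 = 38/60
  A: (9/60) * 4 = 36/60
  H: (4/60) * 4 = 16/60
  D: (14/60) * 3 = 42/60
Sum = (16 + 30 + 38 + 36 + 16 + 42)/60 = 178/60

L = 178/60 = 2.9667 bits/symbol


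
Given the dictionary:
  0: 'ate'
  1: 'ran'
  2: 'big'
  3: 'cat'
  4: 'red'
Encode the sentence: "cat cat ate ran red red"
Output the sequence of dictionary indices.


Look up each word in the dictionary:
  'cat' -> 3
  'cat' -> 3
  'ate' -> 0
  'ran' -> 1
  'red' -> 4
  'red' -> 4

Encoded: [3, 3, 0, 1, 4, 4]


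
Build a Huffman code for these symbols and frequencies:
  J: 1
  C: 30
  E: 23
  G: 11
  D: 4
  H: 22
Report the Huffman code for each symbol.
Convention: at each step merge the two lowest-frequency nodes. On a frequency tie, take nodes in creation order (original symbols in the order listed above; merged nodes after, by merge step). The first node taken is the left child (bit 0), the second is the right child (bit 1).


Huffman tree construction:
Step 1: Merge J(1) + D(4) = 5
Step 2: Merge (J+D)(5) + G(11) = 16
Step 3: Merge ((J+D)+G)(16) + H(22) = 38
Step 4: Merge E(23) + C(30) = 53
Step 5: Merge (((J+D)+G)+H)(38) + (E+C)(53) = 91
Read each symbol's code off the tree from the root (left child = 0, right child = 1).

Codes:
  J: 0000 (length 4)
  C: 11 (length 2)
  E: 10 (length 2)
  G: 001 (length 3)
  D: 0001 (length 4)
  H: 01 (length 2)
Average code length: 203/91 = 2.2308 bits/symbol


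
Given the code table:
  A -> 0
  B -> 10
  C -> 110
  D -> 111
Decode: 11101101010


Decoding:
111 -> D
0 -> A
110 -> C
10 -> B
10 -> B


Result: DACBB


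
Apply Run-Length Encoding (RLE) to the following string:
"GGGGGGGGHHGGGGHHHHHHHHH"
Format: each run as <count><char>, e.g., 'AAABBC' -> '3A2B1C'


Scanning runs left to right:
  i=0: run of 'G' x 8 -> '8G'
  i=8: run of 'H' x 2 -> '2H'
  i=10: run of 'G' x 4 -> '4G'
  i=14: run of 'H' x 9 -> '9H'

RLE = 8G2H4G9H


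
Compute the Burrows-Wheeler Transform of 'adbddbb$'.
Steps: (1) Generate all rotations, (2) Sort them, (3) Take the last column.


Rotations (sorted):
  0: $adbddbb -> last char: b
  1: adbddbb$ -> last char: $
  2: b$adbddb -> last char: b
  3: bb$adbdd -> last char: d
  4: bddbb$ad -> last char: d
  5: dbb$adbd -> last char: d
  6: dbddbb$a -> last char: a
  7: ddbb$adb -> last char: b


BWT = b$bdddab


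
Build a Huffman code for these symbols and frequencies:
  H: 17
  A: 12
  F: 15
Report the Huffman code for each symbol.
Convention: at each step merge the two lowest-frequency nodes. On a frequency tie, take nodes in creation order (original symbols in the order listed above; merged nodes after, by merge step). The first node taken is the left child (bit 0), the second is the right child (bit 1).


Huffman tree construction:
Step 1: Merge A(12) + F(15) = 27
Step 2: Merge H(17) + (A+F)(27) = 44
Read each symbol's code off the tree from the root (left child = 0, right child = 1).

Codes:
  H: 0 (length 1)
  A: 10 (length 2)
  F: 11 (length 2)
Average code length: 71/44 = 1.6136 bits/symbol


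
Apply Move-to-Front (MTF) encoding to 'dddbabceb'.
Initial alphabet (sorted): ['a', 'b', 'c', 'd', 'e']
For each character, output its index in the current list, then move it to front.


MTF encoding:
'd': index 3 in ['a', 'b', 'c', 'd', 'e'] -> ['d', 'a', 'b', 'c', 'e']
'd': index 0 in ['d', 'a', 'b', 'c', 'e'] -> ['d', 'a', 'b', 'c', 'e']
'd': index 0 in ['d', 'a', 'b', 'c', 'e'] -> ['d', 'a', 'b', 'c', 'e']
'b': index 2 in ['d', 'a', 'b', 'c', 'e'] -> ['b', 'd', 'a', 'c', 'e']
'a': index 2 in ['b', 'd', 'a', 'c', 'e'] -> ['a', 'b', 'd', 'c', 'e']
'b': index 1 in ['a', 'b', 'd', 'c', 'e'] -> ['b', 'a', 'd', 'c', 'e']
'c': index 3 in ['b', 'a', 'd', 'c', 'e'] -> ['c', 'b', 'a', 'd', 'e']
'e': index 4 in ['c', 'b', 'a', 'd', 'e'] -> ['e', 'c', 'b', 'a', 'd']
'b': index 2 in ['e', 'c', 'b', 'a', 'd'] -> ['b', 'e', 'c', 'a', 'd']


Output: [3, 0, 0, 2, 2, 1, 3, 4, 2]


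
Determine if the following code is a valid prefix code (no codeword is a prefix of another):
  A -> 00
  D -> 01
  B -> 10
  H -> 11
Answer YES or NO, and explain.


Checking each pair (does one codeword prefix another?):
  A='00' vs D='01': no prefix
  A='00' vs B='10': no prefix
  A='00' vs H='11': no prefix
  D='01' vs A='00': no prefix
  D='01' vs B='10': no prefix
  D='01' vs H='11': no prefix
  B='10' vs A='00': no prefix
  B='10' vs D='01': no prefix
  B='10' vs H='11': no prefix
  H='11' vs A='00': no prefix
  H='11' vs D='01': no prefix
  H='11' vs B='10': no prefix
No violation found over all pairs.

YES -- this is a valid prefix code. No codeword is a prefix of any other codeword.


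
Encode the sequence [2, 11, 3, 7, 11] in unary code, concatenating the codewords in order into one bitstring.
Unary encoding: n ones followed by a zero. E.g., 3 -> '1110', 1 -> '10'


Encode each number as n ones followed by a terminating 0:
  2 -> 110 (3 bits)
  11 -> 111111111110 (12 bits)
  3 -> 1110 (4 bits)
  7 -> 11111110 (8 bits)
  11 -> 111111111110 (12 bits)
Total length = 3 + 12 + 4 + 8 + 12 = 39 bits.

Unary([2, 11, 3, 7, 11]) = 110111111111110111011111110111111111110 (39 bits)


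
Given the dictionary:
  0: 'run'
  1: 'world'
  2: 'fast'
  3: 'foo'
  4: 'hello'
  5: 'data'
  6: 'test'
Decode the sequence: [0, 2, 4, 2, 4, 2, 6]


Look up each index in the dictionary:
  0 -> 'run'
  2 -> 'fast'
  4 -> 'hello'
  2 -> 'fast'
  4 -> 'hello'
  2 -> 'fast'
  6 -> 'test'

Decoded: "run fast hello fast hello fast test"


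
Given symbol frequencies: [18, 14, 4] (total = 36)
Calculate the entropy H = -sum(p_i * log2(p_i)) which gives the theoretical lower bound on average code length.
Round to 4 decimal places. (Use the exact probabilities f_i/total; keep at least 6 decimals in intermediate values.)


Per-symbol terms -p_i * log2(p_i) with p_i = f_i/36:
  p = 18/36 = 0.500000: log2(p) = -1.000000, -p*log2(p) = 0.500000
  p = 14/36 = 0.388889: log2(p) = -1.362570, -p*log2(p) = 0.529888
  p = 4/36 = 0.111111: log2(p) = -3.169925, -p*log2(p) = 0.352214
H = 0.500000 + 0.529888 + 0.352214 = 1.382102

H = 1.3821 bits/symbol


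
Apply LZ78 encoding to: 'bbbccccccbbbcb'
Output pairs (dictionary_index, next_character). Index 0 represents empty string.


LZ78 encoding steps:
Dictionary: {0: ''}
Step 1: w='' (idx 0), next='b' -> output (0, 'b'), add 'b' as idx 1
Step 2: w='b' (idx 1), next='b' -> output (1, 'b'), add 'bb' as idx 2
Step 3: w='' (idx 0), next='c' -> output (0, 'c'), add 'c' as idx 3
Step 4: w='c' (idx 3), next='c' -> output (3, 'c'), add 'cc' as idx 4
Step 5: w='cc' (idx 4), next='c' -> output (4, 'c'), add 'ccc' as idx 5
Step 6: w='bb' (idx 2), next='b' -> output (2, 'b'), add 'bbb' as idx 6
Step 7: w='c' (idx 3), next='b' -> output (3, 'b'), add 'cb' as idx 7


Encoded: [(0, 'b'), (1, 'b'), (0, 'c'), (3, 'c'), (4, 'c'), (2, 'b'), (3, 'b')]


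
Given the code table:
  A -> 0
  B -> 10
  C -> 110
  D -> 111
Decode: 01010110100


Decoding:
0 -> A
10 -> B
10 -> B
110 -> C
10 -> B
0 -> A


Result: ABBCBA


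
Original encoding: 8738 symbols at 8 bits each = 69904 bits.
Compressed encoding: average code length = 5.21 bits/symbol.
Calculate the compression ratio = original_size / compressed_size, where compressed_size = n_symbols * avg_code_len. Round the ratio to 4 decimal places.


original_size = n_symbols * orig_bits = 8738 * 8 = 69904 bits
compressed_size = n_symbols * avg_code_len = 8738 * 5.21 = 45524.98 bits
ratio = original_size / compressed_size = 69904 / 45524.98 = 1.5355

Compression ratio = 1.5355


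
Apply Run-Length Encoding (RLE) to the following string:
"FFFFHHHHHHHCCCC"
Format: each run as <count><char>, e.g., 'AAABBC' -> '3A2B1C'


Scanning runs left to right:
  i=0: run of 'F' x 4 -> '4F'
  i=4: run of 'H' x 7 -> '7H'
  i=11: run of 'C' x 4 -> '4C'

RLE = 4F7H4C


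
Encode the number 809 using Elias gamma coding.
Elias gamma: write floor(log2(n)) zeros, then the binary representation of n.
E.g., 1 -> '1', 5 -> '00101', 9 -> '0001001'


num_bits = floor(log2(809)) + 1 = 10
leading_zeros = num_bits - 1 = 9
binary(809) = 1100101001

Elias gamma(809) = '000000000' + '1100101001' = 0000000001100101001 (19 bits)


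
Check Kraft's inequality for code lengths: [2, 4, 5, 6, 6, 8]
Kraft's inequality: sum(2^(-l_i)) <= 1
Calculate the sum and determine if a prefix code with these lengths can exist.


Sum = 2^(-2) + 2^(-4) + 2^(-5) + 2^(-6) + 2^(-6) + 2^(-8)
    = 0.25 + 0.0625 + 0.03125 + 0.015625 + 0.015625 + 0.00390625
    = 97/256 = 0.37890625
Since 0.37890625 <= 1, Kraft's inequality IS satisfied.
A prefix code with these lengths CAN exist.

Kraft sum = 0.37890625. Satisfied.


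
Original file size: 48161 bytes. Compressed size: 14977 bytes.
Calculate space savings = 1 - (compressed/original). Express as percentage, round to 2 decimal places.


ratio = compressed/original = 14977/48161 = 0.310978
savings = 1 - ratio = 1 - 0.310978 = 0.689022
as a percentage: 0.689022 * 100 = 68.9%

Space savings = 1 - 14977/48161 = 68.9%


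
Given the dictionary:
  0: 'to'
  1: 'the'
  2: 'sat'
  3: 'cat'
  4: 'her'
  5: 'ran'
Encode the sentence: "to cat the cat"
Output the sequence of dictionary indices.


Look up each word in the dictionary:
  'to' -> 0
  'cat' -> 3
  'the' -> 1
  'cat' -> 3

Encoded: [0, 3, 1, 3]


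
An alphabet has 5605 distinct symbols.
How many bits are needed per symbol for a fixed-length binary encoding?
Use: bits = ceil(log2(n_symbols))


log2(5605) = 12.4525
Bracket: 2^12 = 4096 < 5605 <= 2^13 = 8192
So ceil(log2(5605)) = 13

bits = ceil(log2(5605)) = ceil(12.4525) = 13 bits


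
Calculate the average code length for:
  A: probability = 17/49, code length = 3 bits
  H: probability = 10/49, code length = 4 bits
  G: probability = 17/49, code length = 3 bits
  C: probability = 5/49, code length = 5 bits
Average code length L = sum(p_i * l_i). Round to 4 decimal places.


Weighted contributions p_i * l_i:
  A: (17/49) * 3 = 51/49
  H: (10/49) * 4 = 40/49
  G: (17/49) * 3 = 51/49
  C: (5/49) * 5 = 25/49
Sum = (51 + 40 + 51 + 25)/49 = 167/49

L = 167/49 = 3.4082 bits/symbol


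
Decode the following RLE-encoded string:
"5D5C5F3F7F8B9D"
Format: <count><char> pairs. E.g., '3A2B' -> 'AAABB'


Expanding each <count><char> pair:
  5D -> 'DDDDD'
  5C -> 'CCCCC'
  5F -> 'FFFFF'
  3F -> 'FFF'
  7F -> 'FFFFFFF'
  8B -> 'BBBBBBBB'
  9D -> 'DDDDDDDDD'

Decoded = DDDDDCCCCCFFFFFFFFFFFFFFFBBBBBBBBDDDDDDDDD


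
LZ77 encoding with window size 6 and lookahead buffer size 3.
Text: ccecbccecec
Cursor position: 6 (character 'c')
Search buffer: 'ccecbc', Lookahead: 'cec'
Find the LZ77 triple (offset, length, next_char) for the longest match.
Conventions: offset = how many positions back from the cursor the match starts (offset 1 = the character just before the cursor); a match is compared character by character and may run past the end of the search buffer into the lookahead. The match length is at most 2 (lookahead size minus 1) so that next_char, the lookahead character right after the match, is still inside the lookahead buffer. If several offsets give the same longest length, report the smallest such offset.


Try each offset into the search buffer:
  offset=1 (pos 5, char 'c'): match length 1
  offset=2 (pos 4, char 'b'): match length 0
  offset=3 (pos 3, char 'c'): match length 1
  offset=4 (pos 2, char 'e'): match length 0
  offset=5 (pos 1, char 'c'): match length 2
  offset=6 (pos 0, char 'c'): match length 1
Longest match has length 2 at offset 5.
next_char = character at position 6 + 2 = 8 -> 'c'

Best match: offset=5, length=2 (matching 'ce' starting at position 1)
LZ77 triple: (5, 2, 'c')


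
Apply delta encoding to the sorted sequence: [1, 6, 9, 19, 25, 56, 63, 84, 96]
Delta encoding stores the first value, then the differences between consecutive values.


First value: 1
Deltas:
  6 - 1 = 5
  9 - 6 = 3
  19 - 9 = 10
  25 - 19 = 6
  56 - 25 = 31
  63 - 56 = 7
  84 - 63 = 21
  96 - 84 = 12


Delta encoded: [1, 5, 3, 10, 6, 31, 7, 21, 12]


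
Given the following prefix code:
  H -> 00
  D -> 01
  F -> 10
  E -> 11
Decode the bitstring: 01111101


Decoding step by step:
Bits 01 -> D
Bits 11 -> E
Bits 11 -> E
Bits 01 -> D


Decoded message: DEED
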